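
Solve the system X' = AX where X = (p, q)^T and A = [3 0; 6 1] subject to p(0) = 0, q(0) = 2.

p(t) = 0, q(t) = 2e^(t)

Coefficient matrix A = [[3, 0], [6, 1]].
Characteristic polynomial det(A - λI) = λ^2 - 4λ + 3 = 0.
Eigenvalues λ = 1, 3.
For λ=1: (A-λI) row 1 is [2, 0], so an eigenvector is (0, 1).
For λ=3: (A-λI) row 2 is [6, -2], so an eigenvector is (-1, -3).
General solution: c_1e^(t)(0,1) + c_2e^(3t)(-1,-3).
Applying p(0)=0, q(0)=2 gives c_1=2, c_2=0.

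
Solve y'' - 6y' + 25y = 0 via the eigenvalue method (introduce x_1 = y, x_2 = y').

y(t) = K_1e^(3t)cos(4t) + K_2e^(3t)sin(4t)

Let x_1 = y, x_2 = y'. Then x_1' = x_2 and x_2' = -25x_1 + 6x_2.
A = [[0,1],[-25,6]]; det(A-λI) = λ^2 - 6λ + 25.
Eigenvalues λ = 3 ± 4i.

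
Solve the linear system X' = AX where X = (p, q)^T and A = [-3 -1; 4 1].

Coefficient matrix A = [[-3, -1], [4, 1]].
Characteristic polynomial det(A - λI) = λ^2 + 2λ + 1 = 0.
Single eigenvalue λ = -1 with algebraic multiplicity 2.
Eigenvector v = (1,-2); generalized eigenvector w with (A-λI)w=v is (1,-3).
General solution: e^(-t)[C_1·v + C_2·(t·v + w)].

p(t) = C_1e^(-t) + C_2te^(-t) + C_2e^(-t), q(t) = -2C_1e^(-t) - 2C_2te^(-t) - 3C_2e^(-t)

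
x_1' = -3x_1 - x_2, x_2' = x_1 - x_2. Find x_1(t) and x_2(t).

x_1(t) = -K_1e^(-2t) - K_2te^(-2t) - 2K_2e^(-2t), x_2(t) = K_1e^(-2t) + K_2te^(-2t) + 3K_2e^(-2t)

Coefficient matrix A = [[-3, -1], [1, -1]].
Characteristic polynomial det(A - λI) = λ^2 + 4λ + 4 = 0.
Single eigenvalue λ = -2 with algebraic multiplicity 2.
Eigenvector v = (-1,1); generalized eigenvector w with (A-λI)w=v is (-2,3).
General solution: e^(-2t)[K_1·v + K_2·(t·v + w)].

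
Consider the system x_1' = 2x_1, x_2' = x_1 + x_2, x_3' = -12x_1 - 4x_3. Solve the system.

Coefficient matrix A = [[2, 0, 0], [1, 1, 0], [-12, 0, -4]].
det(A - λI) = 0 gives eigenvalues λ = -4, 1, 2.
For λ=-4: eigenvector (0,0,-1).
For λ=1: eigenvector (0,1,0).
For λ=2: eigenvector (-1,-1,2).
General solution: c_1e^(-4t)(0,0,-1) + c_2e^(t)(0,1,0) + c_3e^(2t)(-1,-1,2).

x_1(t) = -c_3e^(2t), x_2(t) = c_2e^(t) - c_3e^(2t), x_3(t) = -c_1e^(-4t) + 2c_3e^(2t)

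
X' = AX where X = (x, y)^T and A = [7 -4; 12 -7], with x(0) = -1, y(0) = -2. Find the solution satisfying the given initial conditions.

x(t) = -e^(-t), y(t) = -2e^(-t)

Coefficient matrix A = [[7, -4], [12, -7]].
Characteristic polynomial det(A - λI) = λ^2 - 1 = 0.
Eigenvalues λ = 1, -1.
For λ=1: (A-λI) row 1 is [6, -4], so an eigenvector is (-2, -3).
For λ=-1: (A-λI) row 1 is [8, -4], so an eigenvector is (-1, -2).
General solution: K_1e^(t)(-2,-3) + K_2e^(-t)(-1,-2).
Applying x(0)=-1, y(0)=-2 gives K_1=0, K_2=1.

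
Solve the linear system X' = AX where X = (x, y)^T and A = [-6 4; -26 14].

x(t) = -K_1e^(4t)sin(2t) + K_1e^(4t)cos(2t) + K_2e^(4t)sin(2t) + K_2e^(4t)cos(2t), y(t) = -3K_1e^(4t)sin(2t) + 2K_1e^(4t)cos(2t) + 2K_2e^(4t)sin(2t) + 3K_2e^(4t)cos(2t)

Coefficient matrix A = [[-6, 4], [-26, 14]].
Characteristic polynomial det(A - λI) = λ^2 - 8λ + 20 = 0.
Eigenvalues λ = 4 ± 2i (complex conjugate pair).
For λ=4+2i: an eigenvector is (1,2) - i(-1,-3) = (1 + i, 2 + 3i).
A real fundamental pair from Re and Im of e^((4+2i)t)v: X_1 = e^(4t)(cos(2t)·(1,2) + sin(2t)·(-1,-3)), X_2 = e^(4t)(sin(2t)·(1,2) - cos(2t)·(-1,-3)).
General solution: K_1X_1 + K_2X_2.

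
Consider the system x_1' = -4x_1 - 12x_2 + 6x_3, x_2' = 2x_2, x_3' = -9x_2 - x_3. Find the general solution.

x_1(t) = c_1e^(-4t) - 5c_2e^(2t) + 2c_3e^(-t), x_2(t) = c_2e^(2t), x_3(t) = -3c_2e^(2t) + c_3e^(-t)

Coefficient matrix A = [[-4, -12, 6], [0, 2, 0], [0, -9, -1]].
det(A - λI) = 0 gives eigenvalues λ = -4, 2, -1.
For λ=-4: eigenvector (1,0,0).
For λ=2: eigenvector (-5,1,-3).
For λ=-1: eigenvector (2,0,1).
General solution: c_1e^(-4t)(1,0,0) + c_2e^(2t)(-5,1,-3) + c_3e^(-t)(2,0,1).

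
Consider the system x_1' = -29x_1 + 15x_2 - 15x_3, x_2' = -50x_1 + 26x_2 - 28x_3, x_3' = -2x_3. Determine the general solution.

Coefficient matrix A = [[-29, 15, -15], [-50, 26, -28], [0, 0, -2]].
det(A - λI) = 0 gives eigenvalues λ = 1, -4, -2.
For λ=1: eigenvector (1,2,0).
For λ=-4: eigenvector (-3,-5,0).
For λ=-2: eigenvector (0,1,1).
General solution: C_1e^(t)(1,2,0) + C_2e^(-4t)(-3,-5,0) + C_3e^(-2t)(0,1,1).

x_1(t) = C_1e^(t) - 3C_2e^(-4t), x_2(t) = 2C_1e^(t) - 5C_2e^(-4t) + C_3e^(-2t), x_3(t) = C_3e^(-2t)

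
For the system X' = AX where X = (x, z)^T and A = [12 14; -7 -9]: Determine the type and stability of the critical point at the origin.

saddle

A = [[12,14],[-7,-9]]; det(A-λI) = λ^2 - 3λ - 10.
λ = 5, -2: opposite signs.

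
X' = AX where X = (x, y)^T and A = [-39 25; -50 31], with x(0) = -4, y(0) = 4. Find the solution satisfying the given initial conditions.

Coefficient matrix A = [[-39, 25], [-50, 31]].
Characteristic polynomial det(A - λI) = λ^2 + 8λ + 41 = 0.
Eigenvalues λ = -4 ± 5i (complex conjugate pair).
For λ=-4+5i: an eigenvector is (-1,-1) - i(2,3) = (-1 - 2i, -1 - 3i).
A real fundamental pair from Re and Im of e^((-4+5i)t)v: X_1 = e^(-4t)(cos(5t)·(-1,-1) + sin(5t)·(2,3)), X_2 = e^(-4t)(sin(5t)·(-1,-1) - cos(5t)·(2,3)).
General solution: C_1X_1 + C_2X_2.
Applying x(0)=-4, y(0)=4 gives C_1=20, C_2=-8.

x(t) = 48e^(-4t)sin(5t) - 4e^(-4t)cos(5t), y(t) = 68e^(-4t)sin(5t) + 4e^(-4t)cos(5t)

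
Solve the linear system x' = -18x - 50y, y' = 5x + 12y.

Coefficient matrix A = [[-18, -50], [5, 12]].
Characteristic polynomial det(A - λI) = λ^2 + 6λ + 34 = 0.
Eigenvalues λ = -3 ± 5i (complex conjugate pair).
For λ=-3+5i: an eigenvector is (3,-1) - i(1,0) = (3 - i, -1).
A real fundamental pair from Re and Im of e^((-3+5i)t)v: X_1 = e^(-3t)(cos(5t)·(3,-1) + sin(5t)·(1,0)), X_2 = e^(-3t)(sin(5t)·(3,-1) - cos(5t)·(1,0)).
General solution: c_1X_1 + c_2X_2.

x(t) = c_1e^(-3t)sin(5t) + 3c_1e^(-3t)cos(5t) + 3c_2e^(-3t)sin(5t) - c_2e^(-3t)cos(5t), y(t) = -c_1e^(-3t)cos(5t) - c_2e^(-3t)sin(5t)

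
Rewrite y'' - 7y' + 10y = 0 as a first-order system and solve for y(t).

Let x_1 = y, x_2 = y'. Then x_1' = x_2 and x_2' = -10x_1 + 7x_2.
A = [[0,1],[-10,7]]; det(A-λI) = λ^2 - 7λ + 10.
Eigenvalues λ = 5, 2 with eigenvectors (1,5), (1,2).

y(t) = C_1e^(5t) + C_2e^(2t)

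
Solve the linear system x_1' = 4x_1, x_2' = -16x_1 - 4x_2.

x_1(t) = c_1e^(4t), x_2(t) = -2c_1e^(4t) + c_2e^(-4t)

Coefficient matrix A = [[4, 0], [-16, -4]].
Characteristic polynomial det(A - λI) = λ^2 - 16 = 0.
Eigenvalues λ = 4, -4.
For λ=4: (A-λI) row 2 is [-16, -8], so an eigenvector is (1, -2).
For λ=-4: (A-λI) row 1 is [8, 0], so an eigenvector is (0, 1).
General solution: c_1e^(4t)(1,-2) + c_2e^(-4t)(0,1).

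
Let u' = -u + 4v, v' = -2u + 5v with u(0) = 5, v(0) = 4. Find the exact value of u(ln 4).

200

A = [[-1,4],[-2,5]]; eigenvalues λ = 1, 3.
Eigenvectors: (2,1) for λ=1, (1,1) for λ=3.
From the initial condition, c_1 = 1, c_2 = 3.
u(ln 4) = (1)(4^1)(2) + (3)(4^3)(1) = 200.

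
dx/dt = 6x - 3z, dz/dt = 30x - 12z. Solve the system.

x(t) = -c_1e^(-3t)sin(3t) + c_2e^(-3t)cos(3t), z(t) = -3c_1e^(-3t)sin(3t) + c_1e^(-3t)cos(3t) + c_2e^(-3t)sin(3t) + 3c_2e^(-3t)cos(3t)

Coefficient matrix A = [[6, -3], [30, -12]].
Characteristic polynomial det(A - λI) = λ^2 + 6λ + 18 = 0.
Eigenvalues λ = -3 ± 3i (complex conjugate pair).
For λ=-3+3i: an eigenvector is (0,1) - i(-1,-3) = (0 + i, 1 + 3i).
A real fundamental pair from Re and Im of e^((-3+3i)t)v: X_1 = e^(-3t)(cos(3t)·(0,1) + sin(3t)·(-1,-3)), X_2 = e^(-3t)(sin(3t)·(0,1) - cos(3t)·(-1,-3)).
General solution: c_1X_1 + c_2X_2.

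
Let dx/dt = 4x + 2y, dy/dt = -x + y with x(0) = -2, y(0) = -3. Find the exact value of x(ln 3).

-198

A = [[4,2],[-1,1]]; eigenvalues λ = 3, 2.
Eigenvectors: (2,-1) for λ=3, (1,-1) for λ=2.
From the initial condition, c_1 = -5, c_2 = 8.
x(ln 3) = (-5)(3^3)(2) + (8)(3^2)(1) = -198.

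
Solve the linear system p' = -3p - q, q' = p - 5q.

p(t) = -K_1e^(-4t) - K_2te^(-4t) + 2K_2e^(-4t), q(t) = -K_1e^(-4t) - K_2te^(-4t) + 3K_2e^(-4t)

Coefficient matrix A = [[-3, -1], [1, -5]].
Characteristic polynomial det(A - λI) = λ^2 + 8λ + 16 = 0.
Single eigenvalue λ = -4 with algebraic multiplicity 2.
Eigenvector v = (-1,-1); generalized eigenvector w with (A-λI)w=v is (2,3).
General solution: e^(-4t)[K_1·v + K_2·(t·v + w)].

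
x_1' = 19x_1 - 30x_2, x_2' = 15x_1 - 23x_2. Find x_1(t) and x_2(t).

x_1(t) = -c_1e^(-2t)sin(3t) - 3c_1e^(-2t)cos(3t) - 3c_2e^(-2t)sin(3t) + c_2e^(-2t)cos(3t), x_2(t) = -c_1e^(-2t)sin(3t) - 2c_1e^(-2t)cos(3t) - 2c_2e^(-2t)sin(3t) + c_2e^(-2t)cos(3t)

Coefficient matrix A = [[19, -30], [15, -23]].
Characteristic polynomial det(A - λI) = λ^2 + 4λ + 13 = 0.
Eigenvalues λ = -2 ± 3i (complex conjugate pair).
For λ=-2+3i: an eigenvector is (-3,-2) - i(-1,-1) = (-3 + i, -2 + i).
A real fundamental pair from Re and Im of e^((-2+3i)t)v: X_1 = e^(-2t)(cos(3t)·(-3,-2) + sin(3t)·(-1,-1)), X_2 = e^(-2t)(sin(3t)·(-3,-2) - cos(3t)·(-1,-1)).
General solution: c_1X_1 + c_2X_2.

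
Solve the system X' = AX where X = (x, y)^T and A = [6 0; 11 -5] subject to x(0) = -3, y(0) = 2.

x(t) = -3e^(6t), y(t) = -3e^(6t) + 5e^(-5t)

Coefficient matrix A = [[6, 0], [11, -5]].
Characteristic polynomial det(A - λI) = λ^2 - λ - 30 = 0.
Eigenvalues λ = 6, -5.
For λ=6: (A-λI) row 2 is [11, -11], so an eigenvector is (1, 1).
For λ=-5: (A-λI) row 1 is [11, 0], so an eigenvector is (0, -1).
General solution: K_1e^(6t)(1,1) + K_2e^(-5t)(0,-1).
Applying x(0)=-3, y(0)=2 gives K_1=-3, K_2=-5.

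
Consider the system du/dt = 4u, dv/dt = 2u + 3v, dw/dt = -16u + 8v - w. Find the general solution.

Coefficient matrix A = [[4, 0, 0], [2, 3, 0], [-16, 8, -1]].
det(A - λI) = 0 gives eigenvalues λ = 4, 3, -1.
For λ=4: eigenvector (1,2,0).
For λ=3: eigenvector (0,1,2).
For λ=-1: eigenvector (0,0,1).
General solution: c_1e^(4t)(1,2,0) + c_2e^(3t)(0,1,2) + c_3e^(-t)(0,0,1).

u(t) = c_1e^(4t), v(t) = 2c_1e^(4t) + c_2e^(3t), w(t) = 2c_2e^(3t) + c_3e^(-t)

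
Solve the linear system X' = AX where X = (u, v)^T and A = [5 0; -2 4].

u(t) = -K_1e^(5t), v(t) = 2K_1e^(5t) - K_2e^(4t)

Coefficient matrix A = [[5, 0], [-2, 4]].
Characteristic polynomial det(A - λI) = λ^2 - 9λ + 20 = 0.
Eigenvalues λ = 5, 4.
For λ=5: (A-λI) row 2 is [-2, -1], so an eigenvector is (-1, 2).
For λ=4: (A-λI) row 1 is [1, 0], so an eigenvector is (0, -1).
General solution: K_1e^(5t)(-1,2) + K_2e^(4t)(0,-1).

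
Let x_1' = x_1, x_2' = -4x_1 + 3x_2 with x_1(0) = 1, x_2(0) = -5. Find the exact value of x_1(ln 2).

2

A = [[1,0],[-4,3]]; eigenvalues λ = 1, 3.
Eigenvectors: (1,2) for λ=1, (0,-1) for λ=3.
From the initial condition, c_1 = 1, c_2 = 7.
x_1(ln 2) = (1)(2^1)(1) + (7)(2^3)(0) = 2.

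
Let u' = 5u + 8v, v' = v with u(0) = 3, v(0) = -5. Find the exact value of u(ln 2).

A = [[5,8],[0,1]]; eigenvalues λ = 1, 5.
Eigenvectors: (2,-1) for λ=1, (-1,0) for λ=5.
From the initial condition, c_1 = 5, c_2 = 7.
u(ln 2) = (5)(2^1)(2) + (7)(2^5)(-1) = -204.

-204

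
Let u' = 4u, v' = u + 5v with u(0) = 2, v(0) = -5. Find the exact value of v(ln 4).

A = [[4,0],[1,5]]; eigenvalues λ = 4, 5.
Eigenvectors: (1,-1) for λ=4, (0,-1) for λ=5.
From the initial condition, c_1 = 2, c_2 = 3.
v(ln 4) = (2)(4^4)(-1) + (3)(4^5)(-1) = -3584.

-3584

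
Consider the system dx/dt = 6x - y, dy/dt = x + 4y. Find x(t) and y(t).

x(t) = -C_1e^(5t) - C_2te^(5t) + 2C_2e^(5t), y(t) = -C_1e^(5t) - C_2te^(5t) + 3C_2e^(5t)

Coefficient matrix A = [[6, -1], [1, 4]].
Characteristic polynomial det(A - λI) = λ^2 - 10λ + 25 = 0.
Single eigenvalue λ = 5 with algebraic multiplicity 2.
Eigenvector v = (-1,-1); generalized eigenvector w with (A-λI)w=v is (2,3).
General solution: e^(5t)[C_1·v + C_2·(t·v + w)].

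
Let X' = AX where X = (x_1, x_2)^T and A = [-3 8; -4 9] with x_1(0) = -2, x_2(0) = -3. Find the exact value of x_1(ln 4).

-4088

A = [[-3,8],[-4,9]]; eigenvalues λ = 1, 5.
Eigenvectors: (2,1) for λ=1, (-1,-1) for λ=5.
From the initial condition, c_1 = 1, c_2 = 4.
x_1(ln 4) = (1)(4^1)(2) + (4)(4^5)(-1) = -4088.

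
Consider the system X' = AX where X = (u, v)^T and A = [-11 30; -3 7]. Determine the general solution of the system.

Coefficient matrix A = [[-11, 30], [-3, 7]].
Characteristic polynomial det(A - λI) = λ^2 + 4λ + 13 = 0.
Eigenvalues λ = -2 ± 3i (complex conjugate pair).
For λ=-2+3i: an eigenvector is (-3,-1) - i(-1,0) = (-3 + i, -1).
A real fundamental pair from Re and Im of e^((-2+3i)t)v: X_1 = e^(-2t)(cos(3t)·(-3,-1) + sin(3t)·(-1,0)), X_2 = e^(-2t)(sin(3t)·(-3,-1) - cos(3t)·(-1,0)).
General solution: K_1X_1 + K_2X_2.

u(t) = -K_1e^(-2t)sin(3t) - 3K_1e^(-2t)cos(3t) - 3K_2e^(-2t)sin(3t) + K_2e^(-2t)cos(3t), v(t) = -K_1e^(-2t)cos(3t) - K_2e^(-2t)sin(3t)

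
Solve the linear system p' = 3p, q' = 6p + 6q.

Coefficient matrix A = [[3, 0], [6, 6]].
Characteristic polynomial det(A - λI) = λ^2 - 9λ + 18 = 0.
Eigenvalues λ = 3, 6.
For λ=3: (A-λI) row 2 is [6, 3], so an eigenvector is (-1, 2).
For λ=6: (A-λI) row 1 is [-3, 0], so an eigenvector is (0, 1).
General solution: K_1e^(3t)(-1,2) + K_2e^(6t)(0,1).

p(t) = -K_1e^(3t), q(t) = 2K_1e^(3t) + K_2e^(6t)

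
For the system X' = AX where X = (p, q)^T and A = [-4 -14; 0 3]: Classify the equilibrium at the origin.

A = [[-4,-14],[0,3]]; det(A-λI) = λ^2 + λ - 12.
λ = 3, -4: opposite signs.

saddle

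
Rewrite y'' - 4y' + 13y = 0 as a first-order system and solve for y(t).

Let x_1 = y, x_2 = y'. Then x_1' = x_2 and x_2' = -13x_1 + 4x_2.
A = [[0,1],[-13,4]]; det(A-λI) = λ^2 - 4λ + 13.
Eigenvalues λ = 2 ± 3i.

y(t) = c_1e^(2t)cos(3t) + c_2e^(2t)sin(3t)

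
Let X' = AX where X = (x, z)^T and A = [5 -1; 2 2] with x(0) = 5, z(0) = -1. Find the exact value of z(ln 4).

2048

A = [[5,-1],[2,2]]; eigenvalues λ = 3, 4.
Eigenvectors: (1,2) for λ=3, (-1,-1) for λ=4.
From the initial condition, c_1 = -6, c_2 = -11.
z(ln 4) = (-6)(4^3)(2) + (-11)(4^4)(-1) = 2048.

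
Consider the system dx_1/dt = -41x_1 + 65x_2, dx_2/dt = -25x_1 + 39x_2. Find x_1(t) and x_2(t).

Coefficient matrix A = [[-41, 65], [-25, 39]].
Characteristic polynomial det(A - λI) = λ^2 + 2λ + 26 = 0.
Eigenvalues λ = -1 ± 5i (complex conjugate pair).
For λ=-1+5i: an eigenvector is (3,2) - i(2,1) = (3 - 2i, 2 - i).
A real fundamental pair from Re and Im of e^((-1+5i)t)v: X_1 = e^(-t)(cos(5t)·(3,2) + sin(5t)·(2,1)), X_2 = e^(-t)(sin(5t)·(3,2) - cos(5t)·(2,1)).
General solution: C_1X_1 + C_2X_2.

x_1(t) = 2C_1e^(-t)sin(5t) + 3C_1e^(-t)cos(5t) + 3C_2e^(-t)sin(5t) - 2C_2e^(-t)cos(5t), x_2(t) = C_1e^(-t)sin(5t) + 2C_1e^(-t)cos(5t) + 2C_2e^(-t)sin(5t) - C_2e^(-t)cos(5t)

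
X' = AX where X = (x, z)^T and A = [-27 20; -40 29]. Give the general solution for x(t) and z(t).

Coefficient matrix A = [[-27, 20], [-40, 29]].
Characteristic polynomial det(A - λI) = λ^2 - 2λ + 17 = 0.
Eigenvalues λ = 1 ± 4i (complex conjugate pair).
For λ=1+4i: an eigenvector is (-1,-1) - i(2,3) = (-1 - 2i, -1 - 3i).
A real fundamental pair from Re and Im of e^((1+4i)t)v: X_1 = e^(t)(cos(4t)·(-1,-1) + sin(4t)·(2,3)), X_2 = e^(t)(sin(4t)·(-1,-1) - cos(4t)·(2,3)).
General solution: c_1X_1 + c_2X_2.

x(t) = 2c_1e^(t)sin(4t) - c_1e^(t)cos(4t) - c_2e^(t)sin(4t) - 2c_2e^(t)cos(4t), z(t) = 3c_1e^(t)sin(4t) - c_1e^(t)cos(4t) - c_2e^(t)sin(4t) - 3c_2e^(t)cos(4t)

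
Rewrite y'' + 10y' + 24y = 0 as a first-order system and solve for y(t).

y(t) = C_1e^(-6t) + C_2e^(-4t)

Let x_1 = y, x_2 = y'. Then x_1' = x_2 and x_2' = -24x_1 - 10x_2.
A = [[0,1],[-24,-10]]; det(A-λI) = λ^2 + 10λ + 24.
Eigenvalues λ = -6, -4 with eigenvectors (1,-6), (1,-4).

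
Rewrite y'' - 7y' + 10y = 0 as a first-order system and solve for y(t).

Let x_1 = y, x_2 = y'. Then x_1' = x_2 and x_2' = -10x_1 + 7x_2.
A = [[0,1],[-10,7]]; det(A-λI) = λ^2 - 7λ + 10.
Eigenvalues λ = 5, 2 with eigenvectors (1,5), (1,2).

y(t) = c_1e^(5t) + c_2e^(2t)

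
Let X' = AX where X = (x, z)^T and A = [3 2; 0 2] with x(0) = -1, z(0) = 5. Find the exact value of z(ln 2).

A = [[3,2],[0,2]]; eigenvalues λ = 3, 2.
Eigenvectors: (-1,0) for λ=3, (2,-1) for λ=2.
From the initial condition, c_1 = -9, c_2 = -5.
z(ln 2) = (-9)(2^3)(0) + (-5)(2^2)(-1) = 20.

20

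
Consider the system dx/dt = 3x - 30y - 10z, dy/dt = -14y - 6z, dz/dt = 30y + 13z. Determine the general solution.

x(t) = -5c_1e^(t) + 2c_2e^(-2t) + c_3e^(3t), y(t) = -2c_1e^(t) + c_2e^(-2t), z(t) = 5c_1e^(t) - 2c_2e^(-2t)

Coefficient matrix A = [[3, -30, -10], [0, -14, -6], [0, 30, 13]].
det(A - λI) = 0 gives eigenvalues λ = 1, -2, 3.
For λ=1: eigenvector (-5,-2,5).
For λ=-2: eigenvector (2,1,-2).
For λ=3: eigenvector (1,0,0).
General solution: c_1e^(t)(-5,-2,5) + c_2e^(-2t)(2,1,-2) + c_3e^(3t)(1,0,0).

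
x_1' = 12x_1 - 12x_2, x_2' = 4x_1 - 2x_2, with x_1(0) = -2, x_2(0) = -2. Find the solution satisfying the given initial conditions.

Coefficient matrix A = [[12, -12], [4, -2]].
Characteristic polynomial det(A - λI) = λ^2 - 10λ + 24 = 0.
Eigenvalues λ = 6, 4.
For λ=6: (A-λI) row 1 is [6, -12], so an eigenvector is (-2, -1).
For λ=4: (A-λI) row 1 is [8, -12], so an eigenvector is (-3, -2).
General solution: K_1e^(6t)(-2,-1) + K_2e^(4t)(-3,-2).
Applying x_1(0)=-2, x_2(0)=-2 gives K_1=-2, K_2=2.

x_1(t) = 4e^(6t) - 6e^(4t), x_2(t) = 2e^(6t) - 4e^(4t)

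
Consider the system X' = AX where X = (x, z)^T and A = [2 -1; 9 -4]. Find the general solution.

Coefficient matrix A = [[2, -1], [9, -4]].
Characteristic polynomial det(A - λI) = λ^2 + 2λ + 1 = 0.
Single eigenvalue λ = -1 with algebraic multiplicity 2.
Eigenvector v = (-1,-3); generalized eigenvector w with (A-λI)w=v is (-1,-2).
General solution: e^(-t)[K_1·v + K_2·(t·v + w)].

x(t) = -K_1e^(-t) - K_2te^(-t) - K_2e^(-t), z(t) = -3K_1e^(-t) - 3K_2te^(-t) - 2K_2e^(-t)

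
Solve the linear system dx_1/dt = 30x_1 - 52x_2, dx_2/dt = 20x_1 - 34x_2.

Coefficient matrix A = [[30, -52], [20, -34]].
Characteristic polynomial det(A - λI) = λ^2 + 4λ + 20 = 0.
Eigenvalues λ = -2 ± 4i (complex conjugate pair).
For λ=-2+4i: an eigenvector is (3,2) - i(-2,-1) = (3 + 2i, 2 + i).
A real fundamental pair from Re and Im of e^((-2+4i)t)v: X_1 = e^(-2t)(cos(4t)·(3,2) + sin(4t)·(-2,-1)), X_2 = e^(-2t)(sin(4t)·(3,2) - cos(4t)·(-2,-1)).
General solution: K_1X_1 + K_2X_2.

x_1(t) = -2K_1e^(-2t)sin(4t) + 3K_1e^(-2t)cos(4t) + 3K_2e^(-2t)sin(4t) + 2K_2e^(-2t)cos(4t), x_2(t) = -K_1e^(-2t)sin(4t) + 2K_1e^(-2t)cos(4t) + 2K_2e^(-2t)sin(4t) + K_2e^(-2t)cos(4t)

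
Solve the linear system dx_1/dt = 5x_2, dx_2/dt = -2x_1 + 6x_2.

Coefficient matrix A = [[0, 5], [-2, 6]].
Characteristic polynomial det(A - λI) = λ^2 - 6λ + 10 = 0.
Eigenvalues λ = 3 ± i (complex conjugate pair).
For λ=3+i: an eigenvector is (2,1) - i(-1,-1) = (2 + i, 1 + i).
A real fundamental pair from Re and Im of e^((3+i)t)v: X_1 = e^(3t)(cos(t)·(2,1) + sin(t)·(-1,-1)), X_2 = e^(3t)(sin(t)·(2,1) - cos(t)·(-1,-1)).
General solution: C_1X_1 + C_2X_2.

x_1(t) = -C_1e^(3t)sin(t) + 2C_1e^(3t)cos(t) + 2C_2e^(3t)sin(t) + C_2e^(3t)cos(t), x_2(t) = -C_1e^(3t)sin(t) + C_1e^(3t)cos(t) + C_2e^(3t)sin(t) + C_2e^(3t)cos(t)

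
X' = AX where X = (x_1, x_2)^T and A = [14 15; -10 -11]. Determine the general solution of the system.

Coefficient matrix A = [[14, 15], [-10, -11]].
Characteristic polynomial det(A - λI) = λ^2 - 3λ - 4 = 0.
Eigenvalues λ = -1, 4.
For λ=-1: (A-λI) row 1 is [15, 15], so an eigenvector is (1, -1).
For λ=4: (A-λI) row 1 is [10, 15], so an eigenvector is (-3, 2).
General solution: C_1e^(-t)(1,-1) + C_2e^(4t)(-3,2).

x_1(t) = C_1e^(-t) - 3C_2e^(4t), x_2(t) = -C_1e^(-t) + 2C_2e^(4t)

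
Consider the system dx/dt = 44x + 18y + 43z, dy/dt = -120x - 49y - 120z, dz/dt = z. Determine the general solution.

Coefficient matrix A = [[44, 18, 43], [-120, -49, -120], [0, 0, 1]].
det(A - λI) = 0 gives eigenvalues λ = -4, 1, -1.
For λ=-4: eigenvector (-3,8,0).
For λ=1: eigenvector (-1,0,1).
For λ=-1: eigenvector (-2,5,0).
General solution: K_1e^(-4t)(-3,8,0) + K_2e^(t)(-1,0,1) + K_3e^(-t)(-2,5,0).

x(t) = -3K_1e^(-4t) - K_2e^(t) - 2K_3e^(-t), y(t) = 8K_1e^(-4t) + 5K_3e^(-t), z(t) = K_2e^(t)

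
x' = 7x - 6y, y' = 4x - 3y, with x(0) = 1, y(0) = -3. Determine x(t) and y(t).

Coefficient matrix A = [[7, -6], [4, -3]].
Characteristic polynomial det(A - λI) = λ^2 - 4λ + 3 = 0.
Eigenvalues λ = 3, 1.
For λ=3: (A-λI) row 1 is [4, -6], so an eigenvector is (3, 2).
For λ=1: (A-λI) row 1 is [6, -6], so an eigenvector is (1, 1).
General solution: C_1e^(3t)(3,2) + C_2e^(t)(1,1).
Applying x(0)=1, y(0)=-3 gives C_1=4, C_2=-11.

x(t) = 12e^(3t) - 11e^(t), y(t) = 8e^(3t) - 11e^(t)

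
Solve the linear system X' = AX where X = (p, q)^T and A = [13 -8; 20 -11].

p(t) = K_1e^(t)sin(4t) - K_1e^(t)cos(4t) - K_2e^(t)sin(4t) - K_2e^(t)cos(4t), q(t) = K_1e^(t)sin(4t) - 2K_1e^(t)cos(4t) - 2K_2e^(t)sin(4t) - K_2e^(t)cos(4t)

Coefficient matrix A = [[13, -8], [20, -11]].
Characteristic polynomial det(A - λI) = λ^2 - 2λ + 17 = 0.
Eigenvalues λ = 1 ± 4i (complex conjugate pair).
For λ=1+4i: an eigenvector is (-1,-2) - i(1,1) = (-1 - i, -2 - i).
A real fundamental pair from Re and Im of e^((1+4i)t)v: X_1 = e^(t)(cos(4t)·(-1,-2) + sin(4t)·(1,1)), X_2 = e^(t)(sin(4t)·(-1,-2) - cos(4t)·(1,1)).
General solution: K_1X_1 + K_2X_2.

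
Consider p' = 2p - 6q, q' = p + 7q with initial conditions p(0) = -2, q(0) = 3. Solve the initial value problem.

p(t) = -14e^(5t) + 12e^(4t), q(t) = 7e^(5t) - 4e^(4t)

Coefficient matrix A = [[2, -6], [1, 7]].
Characteristic polynomial det(A - λI) = λ^2 - 9λ + 20 = 0.
Eigenvalues λ = 5, 4.
For λ=5: (A-λI) row 1 is [-3, -6], so an eigenvector is (2, -1).
For λ=4: (A-λI) row 1 is [-2, -6], so an eigenvector is (3, -1).
General solution: C_1e^(5t)(2,-1) + C_2e^(4t)(3,-1).
Applying p(0)=-2, q(0)=3 gives C_1=-7, C_2=4.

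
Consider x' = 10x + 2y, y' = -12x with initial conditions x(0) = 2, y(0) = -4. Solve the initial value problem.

Coefficient matrix A = [[10, 2], [-12, 0]].
Characteristic polynomial det(A - λI) = λ^2 - 10λ + 24 = 0.
Eigenvalues λ = 4, 6.
For λ=4: (A-λI) row 1 is [6, 2], so an eigenvector is (1, -3).
For λ=6: (A-λI) row 1 is [4, 2], so an eigenvector is (-1, 2).
General solution: K_1e^(4t)(1,-3) + K_2e^(6t)(-1,2).
Applying x(0)=2, y(0)=-4 gives K_1=0, K_2=-2.

x(t) = 2e^(6t), y(t) = -4e^(6t)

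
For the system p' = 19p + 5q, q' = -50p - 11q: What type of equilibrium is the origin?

A = [[19,5],[-50,-11]]; det(A-λI) = λ^2 - 8λ + 41.
λ = 4 ± 5i: positive real part.

unstable spiral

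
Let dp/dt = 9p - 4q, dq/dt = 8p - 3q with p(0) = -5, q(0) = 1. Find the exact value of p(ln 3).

-2655

A = [[9,-4],[8,-3]]; eigenvalues λ = 5, 1.
Eigenvectors: (-1,-1) for λ=5, (1,2) for λ=1.
From the initial condition, c_1 = 11, c_2 = 6.
p(ln 3) = (11)(3^5)(-1) + (6)(3^1)(1) = -2655.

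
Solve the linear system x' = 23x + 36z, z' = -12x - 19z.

x(t) = -2c_1e^(5t) + 3c_2e^(-t), z(t) = c_1e^(5t) - 2c_2e^(-t)

Coefficient matrix A = [[23, 36], [-12, -19]].
Characteristic polynomial det(A - λI) = λ^2 - 4λ - 5 = 0.
Eigenvalues λ = 5, -1.
For λ=5: (A-λI) row 1 is [18, 36], so an eigenvector is (-2, 1).
For λ=-1: (A-λI) row 1 is [24, 36], so an eigenvector is (3, -2).
General solution: c_1e^(5t)(-2,1) + c_2e^(-t)(3,-2).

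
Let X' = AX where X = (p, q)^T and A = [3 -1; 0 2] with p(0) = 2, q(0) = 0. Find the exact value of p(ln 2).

A = [[3,-1],[0,2]]; eigenvalues λ = 2, 3.
Eigenvectors: (1,1) for λ=2, (-1,0) for λ=3.
From the initial condition, c_1 = 0, c_2 = -2.
p(ln 2) = (0)(2^2)(1) + (-2)(2^3)(-1) = 16.

16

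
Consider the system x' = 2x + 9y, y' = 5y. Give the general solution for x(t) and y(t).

Coefficient matrix A = [[2, 9], [0, 5]].
Characteristic polynomial det(A - λI) = λ^2 - 7λ + 10 = 0.
Eigenvalues λ = 2, 5.
For λ=2: (A-λI) row 1 is [0, 9], so an eigenvector is (-1, 0).
For λ=5: (A-λI) row 1 is [-3, 9], so an eigenvector is (-3, -1).
General solution: C_1e^(2t)(-1,0) + C_2e^(5t)(-3,-1).

x(t) = -C_1e^(2t) - 3C_2e^(5t), y(t) = -C_2e^(5t)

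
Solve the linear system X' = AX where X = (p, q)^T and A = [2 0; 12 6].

Coefficient matrix A = [[2, 0], [12, 6]].
Characteristic polynomial det(A - λI) = λ^2 - 8λ + 12 = 0.
Eigenvalues λ = 2, 6.
For λ=2: (A-λI) row 2 is [12, 4], so an eigenvector is (-1, 3).
For λ=6: (A-λI) row 1 is [-4, 0], so an eigenvector is (0, -1).
General solution: C_1e^(2t)(-1,3) + C_2e^(6t)(0,-1).

p(t) = -C_1e^(2t), q(t) = 3C_1e^(2t) - C_2e^(6t)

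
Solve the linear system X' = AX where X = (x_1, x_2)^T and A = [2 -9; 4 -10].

x_1(t) = 3K_1e^(-4t) + 3K_2te^(-4t) + 2K_2e^(-4t), x_2(t) = 2K_1e^(-4t) + 2K_2te^(-4t) + K_2e^(-4t)

Coefficient matrix A = [[2, -9], [4, -10]].
Characteristic polynomial det(A - λI) = λ^2 + 8λ + 16 = 0.
Single eigenvalue λ = -4 with algebraic multiplicity 2.
Eigenvector v = (3,2); generalized eigenvector w with (A-λI)w=v is (2,1).
General solution: e^(-4t)[K_1·v + K_2·(t·v + w)].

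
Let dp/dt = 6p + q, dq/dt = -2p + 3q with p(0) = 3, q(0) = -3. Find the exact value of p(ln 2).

A = [[6,1],[-2,3]]; eigenvalues λ = 4, 5.
Eigenvectors: (-1,2) for λ=4, (1,-1) for λ=5.
From the initial condition, c_1 = 0, c_2 = 3.
p(ln 2) = (0)(2^4)(-1) + (3)(2^5)(1) = 96.

96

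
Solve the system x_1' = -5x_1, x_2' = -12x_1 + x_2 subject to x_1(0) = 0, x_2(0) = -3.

x_1(t) = 0, x_2(t) = -3e^(t)

Coefficient matrix A = [[-5, 0], [-12, 1]].
Characteristic polynomial det(A - λI) = λ^2 + 4λ - 5 = 0.
Eigenvalues λ = 1, -5.
For λ=1: (A-λI) row 1 is [-6, 0], so an eigenvector is (0, 1).
For λ=-5: (A-λI) row 2 is [-12, 6], so an eigenvector is (1, 2).
General solution: C_1e^(t)(0,1) + C_2e^(-5t)(1,2).
Applying x_1(0)=0, x_2(0)=-3 gives C_1=-3, C_2=0.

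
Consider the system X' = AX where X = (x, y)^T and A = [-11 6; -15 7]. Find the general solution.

x(t) = K_1e^(-2t)sin(3t) + K_1e^(-2t)cos(3t) + K_2e^(-2t)sin(3t) - K_2e^(-2t)cos(3t), y(t) = K_1e^(-2t)sin(3t) + 2K_1e^(-2t)cos(3t) + 2K_2e^(-2t)sin(3t) - K_2e^(-2t)cos(3t)

Coefficient matrix A = [[-11, 6], [-15, 7]].
Characteristic polynomial det(A - λI) = λ^2 + 4λ + 13 = 0.
Eigenvalues λ = -2 ± 3i (complex conjugate pair).
For λ=-2+3i: an eigenvector is (1,2) - i(1,1) = (1 - i, 2 - i).
A real fundamental pair from Re and Im of e^((-2+3i)t)v: X_1 = e^(-2t)(cos(3t)·(1,2) + sin(3t)·(1,1)), X_2 = e^(-2t)(sin(3t)·(1,2) - cos(3t)·(1,1)).
General solution: K_1X_1 + K_2X_2.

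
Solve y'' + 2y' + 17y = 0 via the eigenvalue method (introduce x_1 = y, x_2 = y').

y(t) = K_1e^(-t)cos(4t) + K_2e^(-t)sin(4t)

Let x_1 = y, x_2 = y'. Then x_1' = x_2 and x_2' = -17x_1 - 2x_2.
A = [[0,1],[-17,-2]]; det(A-λI) = λ^2 + 2λ + 17.
Eigenvalues λ = -1 ± 4i.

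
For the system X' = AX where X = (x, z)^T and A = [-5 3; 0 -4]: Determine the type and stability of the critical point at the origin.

stable node

A = [[-5,3],[0,-4]]; det(A-λI) = λ^2 + 9λ + 20.
λ = -5, -4: both negative.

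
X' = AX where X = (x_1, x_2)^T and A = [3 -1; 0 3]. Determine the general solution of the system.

Coefficient matrix A = [[3, -1], [0, 3]].
Characteristic polynomial det(A - λI) = λ^2 - 6λ + 9 = 0.
Single eigenvalue λ = 3 with algebraic multiplicity 2.
Eigenvector v = (1,0); generalized eigenvector w with (A-λI)w=v is (-1,-1).
General solution: e^(3t)[K_1·v + K_2·(t·v + w)].

x_1(t) = K_1e^(3t) + K_2te^(3t) - K_2e^(3t), x_2(t) = -K_2e^(3t)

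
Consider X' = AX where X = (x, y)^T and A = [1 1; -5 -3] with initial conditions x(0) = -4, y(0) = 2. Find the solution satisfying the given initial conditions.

x(t) = -6e^(-t)sin(t) - 4e^(-t)cos(t), y(t) = 16e^(-t)sin(t) + 2e^(-t)cos(t)

Coefficient matrix A = [[1, 1], [-5, -3]].
Characteristic polynomial det(A - λI) = λ^2 + 2λ + 2 = 0.
Eigenvalues λ = -1 ± i (complex conjugate pair).
For λ=-1+i: an eigenvector is (0,1) - i(1,-2) = (0 - i, 1 + 2i).
A real fundamental pair from Re and Im of e^((-1+i)t)v: X_1 = e^(-t)(cos(t)·(0,1) + sin(t)·(1,-2)), X_2 = e^(-t)(sin(t)·(0,1) - cos(t)·(1,-2)).
General solution: K_1X_1 + K_2X_2.
Applying x(0)=-4, y(0)=2 gives K_1=-6, K_2=4.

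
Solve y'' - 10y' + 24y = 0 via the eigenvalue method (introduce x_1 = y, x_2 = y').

y(t) = c_1e^(6t) + c_2e^(4t)

Let x_1 = y, x_2 = y'. Then x_1' = x_2 and x_2' = -24x_1 + 10x_2.
A = [[0,1],[-24,10]]; det(A-λI) = λ^2 - 10λ + 24.
Eigenvalues λ = 6, 4 with eigenvectors (1,6), (1,4).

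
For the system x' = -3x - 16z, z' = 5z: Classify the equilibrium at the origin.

saddle

A = [[-3,-16],[0,5]]; det(A-λI) = λ^2 - 2λ - 15.
λ = -3, 5: opposite signs.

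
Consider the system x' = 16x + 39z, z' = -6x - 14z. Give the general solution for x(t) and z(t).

x(t) = 2K_1e^(t)sin(3t) + 3K_1e^(t)cos(3t) + 3K_2e^(t)sin(3t) - 2K_2e^(t)cos(3t), z(t) = -K_1e^(t)sin(3t) - K_1e^(t)cos(3t) - K_2e^(t)sin(3t) + K_2e^(t)cos(3t)

Coefficient matrix A = [[16, 39], [-6, -14]].
Characteristic polynomial det(A - λI) = λ^2 - 2λ + 10 = 0.
Eigenvalues λ = 1 ± 3i (complex conjugate pair).
For λ=1+3i: an eigenvector is (3,-1) - i(2,-1) = (3 - 2i, -1 + i).
A real fundamental pair from Re and Im of e^((1+3i)t)v: X_1 = e^(t)(cos(3t)·(3,-1) + sin(3t)·(2,-1)), X_2 = e^(t)(sin(3t)·(3,-1) - cos(3t)·(2,-1)).
General solution: K_1X_1 + K_2X_2.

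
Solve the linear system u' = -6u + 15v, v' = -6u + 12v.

Coefficient matrix A = [[-6, 15], [-6, 12]].
Characteristic polynomial det(A - λI) = λ^2 - 6λ + 18 = 0.
Eigenvalues λ = 3 ± 3i (complex conjugate pair).
For λ=3+3i: an eigenvector is (1,1) - i(2,1) = (1 - 2i, 1 - i).
A real fundamental pair from Re and Im of e^((3+3i)t)v: X_1 = e^(3t)(cos(3t)·(1,1) + sin(3t)·(2,1)), X_2 = e^(3t)(sin(3t)·(1,1) - cos(3t)·(2,1)).
General solution: K_1X_1 + K_2X_2.

u(t) = 2K_1e^(3t)sin(3t) + K_1e^(3t)cos(3t) + K_2e^(3t)sin(3t) - 2K_2e^(3t)cos(3t), v(t) = K_1e^(3t)sin(3t) + K_1e^(3t)cos(3t) + K_2e^(3t)sin(3t) - K_2e^(3t)cos(3t)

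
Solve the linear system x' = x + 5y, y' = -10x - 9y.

Coefficient matrix A = [[1, 5], [-10, -9]].
Characteristic polynomial det(A - λI) = λ^2 + 8λ + 41 = 0.
Eigenvalues λ = -4 ± 5i (complex conjugate pair).
For λ=-4+5i: an eigenvector is (1,-1) - i(0,-1) = (1, -1 + i).
A real fundamental pair from Re and Im of e^((-4+5i)t)v: X_1 = e^(-4t)(cos(5t)·(1,-1) + sin(5t)·(0,-1)), X_2 = e^(-4t)(sin(5t)·(1,-1) - cos(5t)·(0,-1)).
General solution: c_1X_1 + c_2X_2.

x(t) = c_1e^(-4t)cos(5t) + c_2e^(-4t)sin(5t), y(t) = -c_1e^(-4t)sin(5t) - c_1e^(-4t)cos(5t) - c_2e^(-4t)sin(5t) + c_2e^(-4t)cos(5t)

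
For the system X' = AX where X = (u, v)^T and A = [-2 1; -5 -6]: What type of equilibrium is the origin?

stable spiral

A = [[-2,1],[-5,-6]]; det(A-λI) = λ^2 + 8λ + 17.
λ = -4 ± i: negative real part.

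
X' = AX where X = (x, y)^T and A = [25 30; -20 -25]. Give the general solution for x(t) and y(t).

x(t) = 3c_1e^(5t) - c_2e^(-5t), y(t) = -2c_1e^(5t) + c_2e^(-5t)

Coefficient matrix A = [[25, 30], [-20, -25]].
Characteristic polynomial det(A - λI) = λ^2 - 25 = 0.
Eigenvalues λ = 5, -5.
For λ=5: (A-λI) row 1 is [20, 30], so an eigenvector is (3, -2).
For λ=-5: (A-λI) row 1 is [30, 30], so an eigenvector is (-1, 1).
General solution: c_1e^(5t)(3,-2) + c_2e^(-5t)(-1,1).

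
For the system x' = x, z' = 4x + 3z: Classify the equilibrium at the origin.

unstable node

A = [[1,0],[4,3]]; det(A-λI) = λ^2 - 4λ + 3.
λ = 3, 1: both positive.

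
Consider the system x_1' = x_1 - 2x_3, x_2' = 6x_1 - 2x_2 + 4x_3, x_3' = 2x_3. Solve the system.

Coefficient matrix A = [[1, 0, -2], [6, -2, 4], [0, 0, 2]].
det(A - λI) = 0 gives eigenvalues λ = 2, -2, 1.
For λ=2: eigenvector (-2,-2,1).
For λ=-2: eigenvector (0,1,0).
For λ=1: eigenvector (1,2,0).
General solution: C_1e^(2t)(-2,-2,1) + C_2e^(-2t)(0,1,0) + C_3e^(t)(1,2,0).

x_1(t) = -2C_1e^(2t) + C_3e^(t), x_2(t) = -2C_1e^(2t) + C_2e^(-2t) + 2C_3e^(t), x_3(t) = C_1e^(2t)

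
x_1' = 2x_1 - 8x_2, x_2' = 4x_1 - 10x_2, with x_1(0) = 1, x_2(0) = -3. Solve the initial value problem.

Coefficient matrix A = [[2, -8], [4, -10]].
Characteristic polynomial det(A - λI) = λ^2 + 8λ + 12 = 0.
Eigenvalues λ = -2, -6.
For λ=-2: (A-λI) row 1 is [4, -8], so an eigenvector is (2, 1).
For λ=-6: (A-λI) row 1 is [8, -8], so an eigenvector is (1, 1).
General solution: c_1e^(-2t)(2,1) + c_2e^(-6t)(1,1).
Applying x_1(0)=1, x_2(0)=-3 gives c_1=4, c_2=-7.

x_1(t) = 8e^(-2t) - 7e^(-6t), x_2(t) = 4e^(-2t) - 7e^(-6t)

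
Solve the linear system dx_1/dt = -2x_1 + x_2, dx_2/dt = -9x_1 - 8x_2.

Coefficient matrix A = [[-2, 1], [-9, -8]].
Characteristic polynomial det(A - λI) = λ^2 + 10λ + 25 = 0.
Single eigenvalue λ = -5 with algebraic multiplicity 2.
Eigenvector v = (1,-3); generalized eigenvector w with (A-λI)w=v is (1,-2).
General solution: e^(-5t)[K_1·v + K_2·(t·v + w)].

x_1(t) = K_1e^(-5t) + K_2te^(-5t) + K_2e^(-5t), x_2(t) = -3K_1e^(-5t) - 3K_2te^(-5t) - 2K_2e^(-5t)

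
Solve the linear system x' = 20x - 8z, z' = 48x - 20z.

Coefficient matrix A = [[20, -8], [48, -20]].
Characteristic polynomial det(A - λI) = λ^2 - 16 = 0.
Eigenvalues λ = 4, -4.
For λ=4: (A-λI) row 1 is [16, -8], so an eigenvector is (-1, -2).
For λ=-4: (A-λI) row 1 is [24, -8], so an eigenvector is (1, 3).
General solution: C_1e^(4t)(-1,-2) + C_2e^(-4t)(1,3).

x(t) = -C_1e^(4t) + C_2e^(-4t), z(t) = -2C_1e^(4t) + 3C_2e^(-4t)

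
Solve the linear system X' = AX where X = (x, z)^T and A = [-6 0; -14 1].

x(t) = C_2e^(-6t), z(t) = C_1e^(t) + 2C_2e^(-6t)

Coefficient matrix A = [[-6, 0], [-14, 1]].
Characteristic polynomial det(A - λI) = λ^2 + 5λ - 6 = 0.
Eigenvalues λ = 1, -6.
For λ=1: (A-λI) row 1 is [-7, 0], so an eigenvector is (0, 1).
For λ=-6: (A-λI) row 2 is [-14, 7], so an eigenvector is (1, 2).
General solution: C_1e^(t)(0,1) + C_2e^(-6t)(1,2).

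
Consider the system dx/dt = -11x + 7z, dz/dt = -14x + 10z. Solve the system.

Coefficient matrix A = [[-11, 7], [-14, 10]].
Characteristic polynomial det(A - λI) = λ^2 + λ - 12 = 0.
Eigenvalues λ = 3, -4.
For λ=3: (A-λI) row 1 is [-14, 7], so an eigenvector is (-1, -2).
For λ=-4: (A-λI) row 1 is [-7, 7], so an eigenvector is (-1, -1).
General solution: C_1e^(3t)(-1,-2) + C_2e^(-4t)(-1,-1).

x(t) = -C_1e^(3t) - C_2e^(-4t), z(t) = -2C_1e^(3t) - C_2e^(-4t)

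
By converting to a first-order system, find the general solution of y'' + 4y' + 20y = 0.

Let x_1 = y, x_2 = y'. Then x_1' = x_2 and x_2' = -20x_1 - 4x_2.
A = [[0,1],[-20,-4]]; det(A-λI) = λ^2 + 4λ + 20.
Eigenvalues λ = -2 ± 4i.

y(t) = C_1e^(-2t)cos(4t) + C_2e^(-2t)sin(4t)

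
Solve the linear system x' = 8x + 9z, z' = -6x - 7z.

Coefficient matrix A = [[8, 9], [-6, -7]].
Characteristic polynomial det(A - λI) = λ^2 - λ - 2 = 0.
Eigenvalues λ = -1, 2.
For λ=-1: (A-λI) row 1 is [9, 9], so an eigenvector is (1, -1).
For λ=2: (A-λI) row 1 is [6, 9], so an eigenvector is (3, -2).
General solution: K_1e^(-t)(1,-1) + K_2e^(2t)(3,-2).

x(t) = K_1e^(-t) + 3K_2e^(2t), z(t) = -K_1e^(-t) - 2K_2e^(2t)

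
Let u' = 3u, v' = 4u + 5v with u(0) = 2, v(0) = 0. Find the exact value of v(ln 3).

864

A = [[3,0],[4,5]]; eigenvalues λ = 5, 3.
Eigenvectors: (0,-1) for λ=5, (1,-2) for λ=3.
From the initial condition, c_1 = -4, c_2 = 2.
v(ln 3) = (-4)(3^5)(-1) + (2)(3^3)(-2) = 864.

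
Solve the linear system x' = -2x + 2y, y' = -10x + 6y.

x(t) = C_1e^(2t)cos(2t) + C_2e^(2t)sin(2t), y(t) = -C_1e^(2t)sin(2t) + 2C_1e^(2t)cos(2t) + 2C_2e^(2t)sin(2t) + C_2e^(2t)cos(2t)

Coefficient matrix A = [[-2, 2], [-10, 6]].
Characteristic polynomial det(A - λI) = λ^2 - 4λ + 8 = 0.
Eigenvalues λ = 2 ± 2i (complex conjugate pair).
For λ=2+2i: an eigenvector is (1,2) - i(0,-1) = (1, 2 + i).
A real fundamental pair from Re and Im of e^((2+2i)t)v: X_1 = e^(2t)(cos(2t)·(1,2) + sin(2t)·(0,-1)), X_2 = e^(2t)(sin(2t)·(1,2) - cos(2t)·(0,-1)).
General solution: C_1X_1 + C_2X_2.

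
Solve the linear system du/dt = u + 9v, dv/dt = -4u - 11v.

Coefficient matrix A = [[1, 9], [-4, -11]].
Characteristic polynomial det(A - λI) = λ^2 + 10λ + 25 = 0.
Single eigenvalue λ = -5 with algebraic multiplicity 2.
Eigenvector v = (3,-2); generalized eigenvector w with (A-λI)w=v is (2,-1).
General solution: e^(-5t)[C_1·v + C_2·(t·v + w)].

u(t) = 3C_1e^(-5t) + 3C_2te^(-5t) + 2C_2e^(-5t), v(t) = -2C_1e^(-5t) - 2C_2te^(-5t) - C_2e^(-5t)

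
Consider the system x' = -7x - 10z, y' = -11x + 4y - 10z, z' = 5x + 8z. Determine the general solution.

x(t) = -2C_1e^(-2t) - C_3e^(3t), y(t) = -2C_1e^(-2t) + C_2e^(4t) - C_3e^(3t), z(t) = C_1e^(-2t) + C_3e^(3t)

Coefficient matrix A = [[-7, 0, -10], [-11, 4, -10], [5, 0, 8]].
det(A - λI) = 0 gives eigenvalues λ = -2, 4, 3.
For λ=-2: eigenvector (-2,-2,1).
For λ=4: eigenvector (0,1,0).
For λ=3: eigenvector (-1,-1,1).
General solution: C_1e^(-2t)(-2,-2,1) + C_2e^(4t)(0,1,0) + C_3e^(3t)(-1,-1,1).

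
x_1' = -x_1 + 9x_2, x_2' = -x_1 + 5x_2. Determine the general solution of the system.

x_1(t) = 3C_1e^(2t) + 3C_2te^(2t) + 2C_2e^(2t), x_2(t) = C_1e^(2t) + C_2te^(2t) + C_2e^(2t)

Coefficient matrix A = [[-1, 9], [-1, 5]].
Characteristic polynomial det(A - λI) = λ^2 - 4λ + 4 = 0.
Single eigenvalue λ = 2 with algebraic multiplicity 2.
Eigenvector v = (3,1); generalized eigenvector w with (A-λI)w=v is (2,1).
General solution: e^(2t)[C_1·v + C_2·(t·v + w)].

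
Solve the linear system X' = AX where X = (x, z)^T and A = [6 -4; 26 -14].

x(t) = -c_1e^(-4t)sin(2t) - c_1e^(-4t)cos(2t) - c_2e^(-4t)sin(2t) + c_2e^(-4t)cos(2t), z(t) = -3c_1e^(-4t)sin(2t) - 2c_1e^(-4t)cos(2t) - 2c_2e^(-4t)sin(2t) + 3c_2e^(-4t)cos(2t)

Coefficient matrix A = [[6, -4], [26, -14]].
Characteristic polynomial det(A - λI) = λ^2 + 8λ + 20 = 0.
Eigenvalues λ = -4 ± 2i (complex conjugate pair).
For λ=-4+2i: an eigenvector is (-1,-2) - i(-1,-3) = (-1 + i, -2 + 3i).
A real fundamental pair from Re and Im of e^((-4+2i)t)v: X_1 = e^(-4t)(cos(2t)·(-1,-2) + sin(2t)·(-1,-3)), X_2 = e^(-4t)(sin(2t)·(-1,-2) - cos(2t)·(-1,-3)).
General solution: c_1X_1 + c_2X_2.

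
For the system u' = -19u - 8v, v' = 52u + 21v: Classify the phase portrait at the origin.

A = [[-19,-8],[52,21]]; det(A-λI) = λ^2 - 2λ + 17.
λ = 1 ± 4i: positive real part.

unstable spiral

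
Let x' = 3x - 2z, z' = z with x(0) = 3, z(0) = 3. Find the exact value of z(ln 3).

9

A = [[3,-2],[0,1]]; eigenvalues λ = 3, 1.
Eigenvectors: (-1,0) for λ=3, (1,1) for λ=1.
From the initial condition, c_1 = 0, c_2 = 3.
z(ln 3) = (0)(3^3)(0) + (3)(3^1)(1) = 9.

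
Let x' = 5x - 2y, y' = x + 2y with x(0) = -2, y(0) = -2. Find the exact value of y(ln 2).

A = [[5,-2],[1,2]]; eigenvalues λ = 4, 3.
Eigenvectors: (2,1) for λ=4, (-1,-1) for λ=3.
From the initial condition, c_1 = 0, c_2 = 2.
y(ln 2) = (0)(2^4)(1) + (2)(2^3)(-1) = -16.

-16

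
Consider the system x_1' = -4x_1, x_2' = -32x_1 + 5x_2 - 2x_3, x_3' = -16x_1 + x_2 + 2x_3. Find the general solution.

Coefficient matrix A = [[-4, 0, 0], [-32, 5, -2], [-16, 1, 2]].
det(A - λI) = 0 gives eigenvalues λ = 3, -4, 4.
For λ=3: eigenvector (0,-1,-1).
For λ=-4: eigenvector (1,4,2).
For λ=4: eigenvector (0,2,1).
General solution: c_1e^(3t)(0,-1,-1) + c_2e^(-4t)(1,4,2) + c_3e^(4t)(0,2,1).

x_1(t) = c_2e^(-4t), x_2(t) = -c_1e^(3t) + 4c_2e^(-4t) + 2c_3e^(4t), x_3(t) = -c_1e^(3t) + 2c_2e^(-4t) + c_3e^(4t)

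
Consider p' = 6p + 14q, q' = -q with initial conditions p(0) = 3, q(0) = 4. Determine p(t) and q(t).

p(t) = 11e^(6t) - 8e^(-t), q(t) = 4e^(-t)

Coefficient matrix A = [[6, 14], [0, -1]].
Characteristic polynomial det(A - λI) = λ^2 - 5λ - 6 = 0.
Eigenvalues λ = -1, 6.
For λ=-1: (A-λI) row 1 is [7, 14], so an eigenvector is (2, -1).
For λ=6: (A-λI) row 1 is [0, 14], so an eigenvector is (-1, 0).
General solution: C_1e^(-t)(2,-1) + C_2e^(6t)(-1,0).
Applying p(0)=3, q(0)=4 gives C_1=-4, C_2=-11.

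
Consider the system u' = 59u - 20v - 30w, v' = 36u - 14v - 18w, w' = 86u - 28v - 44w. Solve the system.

Coefficient matrix A = [[59, -20, -30], [36, -14, -18], [86, -28, -44]].
det(A - λI) = 0 gives eigenvalues λ = -1, -2, 4.
For λ=-1: eigenvector (1,0,2).
For λ=-2: eigenvector (0,3,-2).
For λ=4: eigenvector (-2,-1,-3).
General solution: C_1e^(-t)(1,0,2) + C_2e^(-2t)(0,3,-2) + C_3e^(4t)(-2,-1,-3).

u(t) = C_1e^(-t) - 2C_3e^(4t), v(t) = 3C_2e^(-2t) - C_3e^(4t), w(t) = 2C_1e^(-t) - 2C_2e^(-2t) - 3C_3e^(4t)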